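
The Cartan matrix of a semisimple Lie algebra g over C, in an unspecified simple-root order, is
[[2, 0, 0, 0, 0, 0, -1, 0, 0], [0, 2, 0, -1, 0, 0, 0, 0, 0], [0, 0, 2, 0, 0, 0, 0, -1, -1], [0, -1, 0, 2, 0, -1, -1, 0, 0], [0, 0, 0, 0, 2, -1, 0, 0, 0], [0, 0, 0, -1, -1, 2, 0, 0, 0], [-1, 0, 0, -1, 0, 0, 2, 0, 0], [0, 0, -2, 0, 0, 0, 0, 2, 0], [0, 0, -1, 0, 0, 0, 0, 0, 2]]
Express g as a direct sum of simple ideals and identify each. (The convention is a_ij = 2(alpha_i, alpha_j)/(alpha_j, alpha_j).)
type C_3 + type E_6

The diagram associated to this matrix has two connected components: the simple roots {alpha_3, alpha_8, alpha_9} form a chain of 3 nodes with a double edge at one end; the terminal node there is the unique long simple root (C_3), and {alpha_1, alpha_2, alpha_4, alpha_5, alpha_6, alpha_7} form a chain of 5 nodes with one extra node attached to the third node from one end (E_6). A semisimple Lie algebra decomposes uniquely as the direct sum of simple ideals, one per connected component of its Dynkin diagram, so g ≅ C_3 ⊕ E_6 (dimension 21 + 78 = 99).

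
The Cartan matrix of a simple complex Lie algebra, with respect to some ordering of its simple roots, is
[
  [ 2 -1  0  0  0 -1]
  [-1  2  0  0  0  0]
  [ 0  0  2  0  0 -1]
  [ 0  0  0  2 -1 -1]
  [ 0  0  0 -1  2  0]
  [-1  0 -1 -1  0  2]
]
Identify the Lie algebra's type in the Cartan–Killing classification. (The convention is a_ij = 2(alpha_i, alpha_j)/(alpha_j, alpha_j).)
E6

The matrix has rank 6 with 2's on the diagonal. Reading the off-diagonal entries as Dynkin edges (a single edge where a_ij = a_ji = -1; a double or triple edge where a_ij * a_ji = 2 or 3), the diagram is a chain of 5 nodes with one extra node attached to the third node from one end (E_6). One simple-root ordering that puts it in standard form is (alpha_5, alpha_3, alpha_4, alpha_6, alpha_1, alpha_2). So the algebra is type E_6.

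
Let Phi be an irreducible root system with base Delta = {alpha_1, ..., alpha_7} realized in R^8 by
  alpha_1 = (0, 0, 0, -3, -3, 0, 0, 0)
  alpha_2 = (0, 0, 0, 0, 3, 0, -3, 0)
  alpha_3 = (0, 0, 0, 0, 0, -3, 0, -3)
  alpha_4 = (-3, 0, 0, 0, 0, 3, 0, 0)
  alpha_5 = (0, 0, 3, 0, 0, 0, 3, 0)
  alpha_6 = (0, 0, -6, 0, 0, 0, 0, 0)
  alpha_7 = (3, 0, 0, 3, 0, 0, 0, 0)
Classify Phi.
Compute the Cartan integers a_ij = 2(alpha_i, alpha_j)/(alpha_j, alpha_j); the resulting 7x7 Cartan matrix is
[[2, -1, 0, 0, 0, 0, -1], [-1, 2, 0, 0, -1, 0, 0], [0, 0, 2, -1, 0, 0, 0], [0, 0, -1, 2, 0, 0, -1], [0, -1, 0, 0, 2, -1, 0], [0, 0, 0, 0, -2, 2, 0], [-1, 0, 0, -1, 0, 0, 2]].
The roots have two lengths (squared-length ratio 2:1); the short ones are alpha_{1,2,3,4,5,7}. The associated Dynkin diagram is a chain of 7 nodes with a double edge at one end; the terminal node there is the unique long simple root (C_7), so the type is C_7 (the algebra sp(14)).

C_7 (sp(14))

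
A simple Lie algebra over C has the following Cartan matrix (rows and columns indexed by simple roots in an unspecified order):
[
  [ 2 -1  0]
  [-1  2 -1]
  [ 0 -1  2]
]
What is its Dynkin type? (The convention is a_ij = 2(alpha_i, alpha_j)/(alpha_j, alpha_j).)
The matrix has rank 3 with 2's on the diagonal. Reading the off-diagonal entries as Dynkin edges (a single edge where a_ij = a_ji = -1; a double or triple edge where a_ij * a_ji = 2 or 3), the diagram is a chain of 3 nodes with single edges (A_3). One simple-root ordering that puts it in standard form is (alpha_1, alpha_2, alpha_3). So the algebra is type A_3, i.e. sl(4).

A_3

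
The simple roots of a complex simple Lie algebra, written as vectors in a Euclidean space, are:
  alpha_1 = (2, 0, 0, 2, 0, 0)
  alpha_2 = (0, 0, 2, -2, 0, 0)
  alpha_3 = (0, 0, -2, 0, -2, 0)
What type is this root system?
A_3 (sl(4))

Compute the Cartan integers a_ij = 2(alpha_i, alpha_j)/(alpha_j, alpha_j); the resulting 3x3 Cartan matrix is
[[2, -1, 0], [-1, 2, -1], [0, -1, 2]].
All simple roots have the same length, so the diagram is simply laced. The associated Dynkin diagram is a chain of 3 nodes with single edges (A_3), so the type is A_3 (the algebra sl(4)).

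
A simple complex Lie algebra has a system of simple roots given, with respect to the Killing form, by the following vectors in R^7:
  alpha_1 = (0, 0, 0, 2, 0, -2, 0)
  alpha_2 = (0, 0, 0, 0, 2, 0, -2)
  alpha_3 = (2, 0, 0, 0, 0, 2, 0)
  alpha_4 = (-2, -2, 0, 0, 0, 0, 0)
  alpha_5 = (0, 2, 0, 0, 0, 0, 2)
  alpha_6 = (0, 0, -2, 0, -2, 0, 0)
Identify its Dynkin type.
Compute the Cartan integers a_ij = 2(alpha_i, alpha_j)/(alpha_j, alpha_j); the resulting 6x6 Cartan matrix is
[[2, 0, -1, 0, 0, 0], [0, 2, 0, 0, -1, -1], [-1, 0, 2, -1, 0, 0], [0, 0, -1, 2, -1, 0], [0, -1, 0, -1, 2, 0], [0, -1, 0, 0, 0, 2]].
All simple roots have the same length, so the diagram is simply laced. The associated Dynkin diagram is a chain of 6 nodes with single edges (A_6), so the type is A_6 (the algebra sl(7)).

type A_6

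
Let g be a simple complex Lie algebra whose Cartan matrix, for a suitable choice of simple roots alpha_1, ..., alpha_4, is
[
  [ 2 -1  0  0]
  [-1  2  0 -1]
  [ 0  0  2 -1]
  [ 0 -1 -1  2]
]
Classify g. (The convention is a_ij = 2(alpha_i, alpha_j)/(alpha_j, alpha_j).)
The matrix has rank 4 with 2's on the diagonal. Reading the off-diagonal entries as Dynkin edges (a single edge where a_ij = a_ji = -1; a double or triple edge where a_ij * a_ji = 2 or 3), the diagram is a chain of 4 nodes with single edges (A_4). One simple-root ordering that puts it in standard form is (alpha_1, alpha_2, alpha_4, alpha_3). So the algebra is type A_4, i.e. sl(5).

A_4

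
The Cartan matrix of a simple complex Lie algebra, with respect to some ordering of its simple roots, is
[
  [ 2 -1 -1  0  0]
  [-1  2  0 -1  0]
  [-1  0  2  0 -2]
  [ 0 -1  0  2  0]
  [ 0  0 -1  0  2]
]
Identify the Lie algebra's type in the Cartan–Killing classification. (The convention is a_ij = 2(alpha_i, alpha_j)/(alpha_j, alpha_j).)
B_5

The matrix has rank 5 with 2's on the diagonal. Reading the off-diagonal entries as Dynkin edges (a single edge where a_ij = a_ji = -1; a double or triple edge where a_ij * a_ji = 2 or 3), the diagram is a chain of 5 nodes with a double edge at one end; the terminal node there is the unique short simple root (B_5). One simple-root ordering that puts it in standard form is (alpha_4, alpha_2, alpha_1, alpha_3, alpha_5). So the algebra is type B_5, i.e. so(11).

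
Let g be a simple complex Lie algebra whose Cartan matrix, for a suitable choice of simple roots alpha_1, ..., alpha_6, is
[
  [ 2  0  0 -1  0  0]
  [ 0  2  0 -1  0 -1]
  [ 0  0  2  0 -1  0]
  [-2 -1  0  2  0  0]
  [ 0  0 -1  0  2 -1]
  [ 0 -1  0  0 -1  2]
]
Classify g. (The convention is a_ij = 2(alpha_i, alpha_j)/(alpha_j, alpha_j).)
type B_6

The matrix has rank 6 with 2's on the diagonal. Reading the off-diagonal entries as Dynkin edges (a single edge where a_ij = a_ji = -1; a double or triple edge where a_ij * a_ji = 2 or 3), the diagram is a chain of 6 nodes with a double edge at one end; the terminal node there is the unique short simple root (B_6). One simple-root ordering that puts it in standard form is (alpha_3, alpha_5, alpha_6, alpha_2, alpha_4, alpha_1). So the algebra is type B_6, i.e. so(13).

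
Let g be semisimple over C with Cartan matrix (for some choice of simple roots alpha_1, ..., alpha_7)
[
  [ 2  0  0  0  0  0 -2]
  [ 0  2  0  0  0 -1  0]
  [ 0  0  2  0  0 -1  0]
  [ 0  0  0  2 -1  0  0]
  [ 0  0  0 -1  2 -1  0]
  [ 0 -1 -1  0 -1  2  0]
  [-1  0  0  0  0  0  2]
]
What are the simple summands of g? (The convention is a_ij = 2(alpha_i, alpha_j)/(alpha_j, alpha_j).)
B_2 + D_5

The diagram associated to this matrix has two connected components: the simple roots {alpha_1, alpha_7} form a chain of 2 nodes with a double edge at one end; the terminal node there is the unique short simple root (B_2), and {alpha_2, alpha_3, alpha_4, alpha_5, alpha_6} form a chain of 3 nodes with a fork of two nodes at one end (D_5). A semisimple Lie algebra decomposes uniquely as the direct sum of simple ideals, one per connected component of its Dynkin diagram, so g ≅ B_2 ⊕ D_5 (dimension 10 + 45 = 55).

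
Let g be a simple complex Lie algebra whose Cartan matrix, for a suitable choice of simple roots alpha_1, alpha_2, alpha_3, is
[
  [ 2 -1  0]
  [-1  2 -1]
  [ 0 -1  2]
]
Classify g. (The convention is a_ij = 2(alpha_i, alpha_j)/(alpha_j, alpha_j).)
The matrix has rank 3 with 2's on the diagonal. Reading the off-diagonal entries as Dynkin edges (a single edge where a_ij = a_ji = -1; a double or triple edge where a_ij * a_ji = 2 or 3), the diagram is a chain of 3 nodes with single edges (A_3). One simple-root ordering that puts it in standard form is (alpha_1, alpha_2, alpha_3). So the algebra is type A_3, i.e. sl(4).

A3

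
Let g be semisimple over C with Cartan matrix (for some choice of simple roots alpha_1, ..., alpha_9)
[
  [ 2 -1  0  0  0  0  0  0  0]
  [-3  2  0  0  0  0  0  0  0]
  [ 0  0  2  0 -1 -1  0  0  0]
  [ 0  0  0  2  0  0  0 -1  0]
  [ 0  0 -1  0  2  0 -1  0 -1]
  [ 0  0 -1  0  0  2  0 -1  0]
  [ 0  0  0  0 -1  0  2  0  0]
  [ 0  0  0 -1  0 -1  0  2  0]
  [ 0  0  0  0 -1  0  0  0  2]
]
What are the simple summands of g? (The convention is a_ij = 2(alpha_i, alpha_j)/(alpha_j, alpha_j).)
The diagram associated to this matrix has two connected components: the simple roots {alpha_3, alpha_4, alpha_5, alpha_6, alpha_7, alpha_8, alpha_9} form a chain of 5 nodes with a fork of two nodes at one end (D_7), and {alpha_1, alpha_2} form two nodes joined by a triple edge (G_2). A semisimple Lie algebra decomposes uniquely as the direct sum of simple ideals, one per connected component of its Dynkin diagram, so g ≅ D_7 ⊕ G_2 (dimension 91 + 14 = 105).

D_7 (so(14)) + G_2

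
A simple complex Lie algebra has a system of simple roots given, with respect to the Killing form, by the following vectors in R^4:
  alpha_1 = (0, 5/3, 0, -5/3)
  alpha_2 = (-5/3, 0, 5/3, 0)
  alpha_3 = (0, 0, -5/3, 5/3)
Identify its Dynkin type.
Compute the Cartan integers a_ij = 2(alpha_i, alpha_j)/(alpha_j, alpha_j); the resulting 3x3 Cartan matrix is
[[2, 0, -1], [0, 2, -1], [-1, -1, 2]].
All simple roots have the same length, so the diagram is simply laced. The associated Dynkin diagram is a chain of 3 nodes with single edges (A_3), so the type is A_3 (the algebra sl(4)).

A_3 (sl(4))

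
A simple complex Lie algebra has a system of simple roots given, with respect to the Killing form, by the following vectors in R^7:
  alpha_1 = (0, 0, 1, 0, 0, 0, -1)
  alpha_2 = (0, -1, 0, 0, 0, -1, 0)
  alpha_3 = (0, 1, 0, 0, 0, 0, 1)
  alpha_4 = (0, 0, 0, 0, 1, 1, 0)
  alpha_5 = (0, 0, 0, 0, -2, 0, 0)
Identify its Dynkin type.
Compute the Cartan integers a_ij = 2(alpha_i, alpha_j)/(alpha_j, alpha_j); the resulting 5x5 Cartan matrix is
[[2, 0, -1, 0, 0], [0, 2, -1, -1, 0], [-1, -1, 2, 0, 0], [0, -1, 0, 2, -1], [0, 0, 0, -2, 2]].
The roots have two lengths (squared-length ratio 2:1); the short ones are alpha_{1,2,3,4}. The associated Dynkin diagram is a chain of 5 nodes with a double edge at one end; the terminal node there is the unique long simple root (C_5), so the type is C_5 (the algebra sp(10)).

C_5 (sp(10))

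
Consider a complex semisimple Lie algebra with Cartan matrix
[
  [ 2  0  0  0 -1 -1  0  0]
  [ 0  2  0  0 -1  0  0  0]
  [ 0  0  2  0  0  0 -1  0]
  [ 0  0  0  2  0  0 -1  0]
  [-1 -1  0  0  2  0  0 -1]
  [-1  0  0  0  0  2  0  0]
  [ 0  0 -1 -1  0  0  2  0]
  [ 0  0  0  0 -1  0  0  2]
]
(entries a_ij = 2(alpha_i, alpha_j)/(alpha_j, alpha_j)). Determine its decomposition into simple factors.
type A_3 + type D_5

The diagram associated to this matrix has two connected components: the simple roots {alpha_3, alpha_4, alpha_7} form a chain of 3 nodes with single edges (A_3), and {alpha_1, alpha_2, alpha_5, alpha_6, alpha_8} form a chain of 3 nodes with a fork of two nodes at one end (D_5). A semisimple Lie algebra decomposes uniquely as the direct sum of simple ideals, one per connected component of its Dynkin diagram, so g ≅ A_3 ⊕ D_5 (dimension 15 + 45 = 60).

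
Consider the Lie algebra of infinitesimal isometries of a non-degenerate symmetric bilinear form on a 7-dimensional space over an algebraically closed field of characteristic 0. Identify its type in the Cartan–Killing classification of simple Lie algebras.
This is so(7) with 7 odd, which has dimension 7(7-1)/2 = 21 and rank (7-1)/2 = 3. In the classification of classical Lie algebras, the orthogonal algebra so(2n+1) in an odd number of variables has type B_n; here n = 3, so the Dynkin diagram is a chain of 3 nodes with a double edge at one end; the terminal node there is the unique short simple root (B_3). Hence the type is B_3.

B3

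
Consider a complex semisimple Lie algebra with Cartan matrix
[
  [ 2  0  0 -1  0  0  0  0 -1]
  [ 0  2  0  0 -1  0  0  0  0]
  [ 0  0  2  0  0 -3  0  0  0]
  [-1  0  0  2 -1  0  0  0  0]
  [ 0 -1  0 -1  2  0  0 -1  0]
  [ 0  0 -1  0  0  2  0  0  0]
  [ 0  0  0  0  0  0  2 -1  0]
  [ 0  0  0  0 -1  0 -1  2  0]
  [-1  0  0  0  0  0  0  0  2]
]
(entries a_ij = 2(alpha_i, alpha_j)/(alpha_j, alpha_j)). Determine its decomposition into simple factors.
The diagram associated to this matrix has two connected components: the simple roots {alpha_1, alpha_2, alpha_4, alpha_5, alpha_7, alpha_8, alpha_9} form a chain of 6 nodes with one extra node attached to the third node from one end (E_7), and {alpha_3, alpha_6} form two nodes joined by a triple edge (G_2). A semisimple Lie algebra decomposes uniquely as the direct sum of simple ideals, one per connected component of its Dynkin diagram, so g ≅ E_7 ⊕ G_2 (dimension 133 + 14 = 147).

E7 + G2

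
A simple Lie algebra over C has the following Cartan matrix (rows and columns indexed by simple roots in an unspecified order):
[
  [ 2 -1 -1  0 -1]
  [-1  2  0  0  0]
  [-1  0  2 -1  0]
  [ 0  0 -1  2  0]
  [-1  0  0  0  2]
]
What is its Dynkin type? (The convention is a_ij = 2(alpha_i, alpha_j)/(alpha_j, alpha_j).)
D_5

The matrix has rank 5 with 2's on the diagonal. Reading the off-diagonal entries as Dynkin edges (a single edge where a_ij = a_ji = -1; a double or triple edge where a_ij * a_ji = 2 or 3), the diagram is a chain of 3 nodes with a fork of two nodes at one end (D_5). One simple-root ordering that puts it in standard form is (alpha_4, alpha_3, alpha_1, alpha_2, alpha_5). So the algebra is type D_5, i.e. so(10).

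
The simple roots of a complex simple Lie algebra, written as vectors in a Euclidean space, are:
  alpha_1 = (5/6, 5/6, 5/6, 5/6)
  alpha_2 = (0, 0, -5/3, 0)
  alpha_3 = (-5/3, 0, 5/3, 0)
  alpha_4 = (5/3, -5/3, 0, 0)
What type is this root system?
Compute the Cartan integers a_ij = 2(alpha_i, alpha_j)/(alpha_j, alpha_j); the resulting 4x4 Cartan matrix is
[[2, -1, 0, 0], [-1, 2, -1, 0], [0, -2, 2, -1], [0, 0, -1, 2]].
The roots have two lengths (squared-length ratio 2:1); the short ones are alpha_{1,2}. The associated Dynkin diagram is a chain of 4 nodes with a double edge between the middle two (F_4), so the type is F_4.

F4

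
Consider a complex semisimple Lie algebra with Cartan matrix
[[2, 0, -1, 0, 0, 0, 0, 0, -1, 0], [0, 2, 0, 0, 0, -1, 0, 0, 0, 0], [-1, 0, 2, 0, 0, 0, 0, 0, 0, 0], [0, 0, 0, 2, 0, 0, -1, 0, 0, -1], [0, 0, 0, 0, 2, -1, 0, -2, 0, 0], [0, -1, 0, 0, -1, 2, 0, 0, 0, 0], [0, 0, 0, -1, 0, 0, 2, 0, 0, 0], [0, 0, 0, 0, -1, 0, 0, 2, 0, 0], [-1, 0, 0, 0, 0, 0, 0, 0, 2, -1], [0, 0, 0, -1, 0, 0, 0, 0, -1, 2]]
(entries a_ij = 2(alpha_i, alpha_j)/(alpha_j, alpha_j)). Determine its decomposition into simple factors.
A_6 (sl(7)) + B_4 (so(9))

The diagram associated to this matrix has two connected components: the simple roots {alpha_1, alpha_3, alpha_4, alpha_7, alpha_9, alpha_10} form a chain of 6 nodes with single edges (A_6), and {alpha_2, alpha_5, alpha_6, alpha_8} form a chain of 4 nodes with a double edge at one end; the terminal node there is the unique short simple root (B_4). A semisimple Lie algebra decomposes uniquely as the direct sum of simple ideals, one per connected component of its Dynkin diagram, so g ≅ A_6 ⊕ B_4 (dimension 48 + 36 = 84).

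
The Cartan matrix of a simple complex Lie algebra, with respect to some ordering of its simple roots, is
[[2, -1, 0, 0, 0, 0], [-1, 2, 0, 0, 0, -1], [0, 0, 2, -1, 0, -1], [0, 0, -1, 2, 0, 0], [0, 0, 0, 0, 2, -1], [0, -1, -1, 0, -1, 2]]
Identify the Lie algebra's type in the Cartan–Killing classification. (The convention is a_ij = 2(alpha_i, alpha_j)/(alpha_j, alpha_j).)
E_6

The matrix has rank 6 with 2's on the diagonal. Reading the off-diagonal entries as Dynkin edges (a single edge where a_ij = a_ji = -1; a double or triple edge where a_ij * a_ji = 2 or 3), the diagram is a chain of 5 nodes with one extra node attached to the third node from one end (E_6). One simple-root ordering that puts it in standard form is (alpha_4, alpha_5, alpha_3, alpha_6, alpha_2, alpha_1). So the algebra is type E_6.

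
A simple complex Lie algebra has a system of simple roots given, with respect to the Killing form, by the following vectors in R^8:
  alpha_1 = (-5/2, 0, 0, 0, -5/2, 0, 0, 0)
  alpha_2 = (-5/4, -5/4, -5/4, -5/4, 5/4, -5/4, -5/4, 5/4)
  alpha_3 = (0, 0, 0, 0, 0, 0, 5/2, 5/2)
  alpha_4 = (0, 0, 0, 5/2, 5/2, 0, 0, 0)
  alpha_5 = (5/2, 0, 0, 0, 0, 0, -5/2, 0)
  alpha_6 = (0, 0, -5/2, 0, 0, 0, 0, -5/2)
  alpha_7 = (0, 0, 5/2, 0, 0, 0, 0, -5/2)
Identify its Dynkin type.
Compute the Cartan integers a_ij = 2(alpha_i, alpha_j)/(alpha_j, alpha_j); the resulting 7x7 Cartan matrix is
[[2, 0, 0, -1, -1, 0, 0], [0, 2, 0, 0, 0, 0, -1], [0, 0, 2, 0, -1, -1, -1], [-1, 0, 0, 2, 0, 0, 0], [-1, 0, -1, 0, 2, 0, 0], [0, 0, -1, 0, 0, 2, 0], [0, -1, -1, 0, 0, 0, 2]].
All simple roots have the same length, so the diagram is simply laced. The associated Dynkin diagram is a chain of 6 nodes with one extra node attached to the third node from one end (E_7), so the type is E_7.

E_7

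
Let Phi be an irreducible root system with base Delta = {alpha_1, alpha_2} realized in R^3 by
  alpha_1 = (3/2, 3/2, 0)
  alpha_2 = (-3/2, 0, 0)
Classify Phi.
B_2 (so(5))

Compute the Cartan integers a_ij = 2(alpha_i, alpha_j)/(alpha_j, alpha_j); the resulting 2x2 Cartan matrix is
[[2, -2], [-1, 2]].
The roots have two lengths (squared-length ratio 2:1); the short ones are alpha_{2}. The associated Dynkin diagram is a chain of 2 nodes with a double edge at one end; the terminal node there is the unique short simple root (B_2), so the type is B_2 (the algebra so(5)).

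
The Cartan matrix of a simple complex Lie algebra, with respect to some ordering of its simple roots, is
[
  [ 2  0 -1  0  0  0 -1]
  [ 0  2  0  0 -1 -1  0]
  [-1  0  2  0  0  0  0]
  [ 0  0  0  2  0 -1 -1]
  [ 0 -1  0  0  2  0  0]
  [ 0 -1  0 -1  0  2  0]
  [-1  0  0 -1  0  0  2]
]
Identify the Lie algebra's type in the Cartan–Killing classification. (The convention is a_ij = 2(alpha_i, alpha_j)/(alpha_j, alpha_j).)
A_7

The matrix has rank 7 with 2's on the diagonal. Reading the off-diagonal entries as Dynkin edges (a single edge where a_ij = a_ji = -1; a double or triple edge where a_ij * a_ji = 2 or 3), the diagram is a chain of 7 nodes with single edges (A_7). One simple-root ordering that puts it in standard form is (alpha_3, alpha_1, alpha_7, alpha_4, alpha_6, alpha_2, alpha_5). So the algebra is type A_7, i.e. sl(8).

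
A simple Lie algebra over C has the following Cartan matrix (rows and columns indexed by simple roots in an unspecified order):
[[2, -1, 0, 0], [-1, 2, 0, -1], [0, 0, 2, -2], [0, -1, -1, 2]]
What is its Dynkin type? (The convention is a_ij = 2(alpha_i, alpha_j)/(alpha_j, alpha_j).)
The matrix has rank 4 with 2's on the diagonal. Reading the off-diagonal entries as Dynkin edges (a single edge where a_ij = a_ji = -1; a double or triple edge where a_ij * a_ji = 2 or 3), the diagram is a chain of 4 nodes with a double edge at one end; the terminal node there is the unique long simple root (C_4). One simple-root ordering that puts it in standard form is (alpha_1, alpha_2, alpha_4, alpha_3). So the algebra is type C_4, i.e. sp(8).

C_4 (sp(8))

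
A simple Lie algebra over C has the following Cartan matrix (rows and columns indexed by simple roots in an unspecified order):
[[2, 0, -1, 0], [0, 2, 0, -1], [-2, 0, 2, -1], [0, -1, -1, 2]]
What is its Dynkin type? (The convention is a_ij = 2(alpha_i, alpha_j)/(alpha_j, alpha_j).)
The matrix has rank 4 with 2's on the diagonal. Reading the off-diagonal entries as Dynkin edges (a single edge where a_ij = a_ji = -1; a double or triple edge where a_ij * a_ji = 2 or 3), the diagram is a chain of 4 nodes with a double edge at one end; the terminal node there is the unique short simple root (B_4). One simple-root ordering that puts it in standard form is (alpha_2, alpha_4, alpha_3, alpha_1). So the algebra is type B_4, i.e. so(9).

B_4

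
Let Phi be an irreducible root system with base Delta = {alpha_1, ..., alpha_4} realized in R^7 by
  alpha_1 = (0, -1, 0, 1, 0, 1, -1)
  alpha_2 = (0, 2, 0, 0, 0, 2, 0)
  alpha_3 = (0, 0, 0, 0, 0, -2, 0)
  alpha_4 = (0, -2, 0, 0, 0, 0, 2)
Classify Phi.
F_4

Compute the Cartan integers a_ij = 2(alpha_i, alpha_j)/(alpha_j, alpha_j); the resulting 4x4 Cartan matrix is
[[2, 0, -1, 0], [0, 2, -2, -1], [-1, -1, 2, 0], [0, -1, 0, 2]].
The roots have two lengths (squared-length ratio 2:1); the short ones are alpha_{1,3}. The associated Dynkin diagram is a chain of 4 nodes with a double edge between the middle two (F_4), so the type is F_4.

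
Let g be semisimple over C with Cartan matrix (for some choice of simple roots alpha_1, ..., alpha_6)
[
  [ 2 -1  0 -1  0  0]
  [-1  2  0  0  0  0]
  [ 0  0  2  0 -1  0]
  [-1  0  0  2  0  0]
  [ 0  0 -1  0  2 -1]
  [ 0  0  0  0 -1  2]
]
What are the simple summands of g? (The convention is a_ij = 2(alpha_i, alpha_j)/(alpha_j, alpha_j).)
The diagram associated to this matrix has two connected components: the simple roots {alpha_3, alpha_5, alpha_6} form a chain of 3 nodes with single edges (A_3), and {alpha_1, alpha_2, alpha_4} form a chain of 3 nodes with single edges (A_3). A semisimple Lie algebra decomposes uniquely as the direct sum of simple ideals, one per connected component of its Dynkin diagram, so g ≅ A_3 ⊕ A_3 (dimension 15 + 15 = 30).

A_3 (sl(4)) + A_3 (sl(4))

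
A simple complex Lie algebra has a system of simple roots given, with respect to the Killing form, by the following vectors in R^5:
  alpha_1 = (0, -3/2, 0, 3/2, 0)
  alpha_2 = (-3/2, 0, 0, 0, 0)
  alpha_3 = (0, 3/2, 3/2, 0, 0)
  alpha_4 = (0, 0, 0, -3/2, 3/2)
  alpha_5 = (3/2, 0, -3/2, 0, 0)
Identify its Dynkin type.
B_5

Compute the Cartan integers a_ij = 2(alpha_i, alpha_j)/(alpha_j, alpha_j); the resulting 5x5 Cartan matrix is
[[2, 0, -1, -1, 0], [0, 2, 0, 0, -1], [-1, 0, 2, 0, -1], [-1, 0, 0, 2, 0], [0, -2, -1, 0, 2]].
The roots have two lengths (squared-length ratio 2:1); the short ones are alpha_{2}. The associated Dynkin diagram is a chain of 5 nodes with a double edge at one end; the terminal node there is the unique short simple root (B_5), so the type is B_5 (the algebra so(11)).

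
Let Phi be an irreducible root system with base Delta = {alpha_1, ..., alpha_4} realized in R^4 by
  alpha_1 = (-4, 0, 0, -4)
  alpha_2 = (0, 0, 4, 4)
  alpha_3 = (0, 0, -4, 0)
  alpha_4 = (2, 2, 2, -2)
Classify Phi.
Compute the Cartan integers a_ij = 2(alpha_i, alpha_j)/(alpha_j, alpha_j); the resulting 4x4 Cartan matrix is
[[2, -1, 0, 0], [-1, 2, -2, 0], [0, -1, 2, -1], [0, 0, -1, 2]].
The roots have two lengths (squared-length ratio 2:1); the short ones are alpha_{3,4}. The associated Dynkin diagram is a chain of 4 nodes with a double edge between the middle two (F_4), so the type is F_4.

type F_4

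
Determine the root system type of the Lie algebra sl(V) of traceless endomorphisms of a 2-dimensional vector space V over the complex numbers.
This is sl(2), which has dimension 2^2 - 1 = 3 and rank 2 - 1 = 1 (a Cartan subalgebra is the diagonal traceless matrices). In the classification of classical Lie algebras, the special linear algebra sl(n+1) has type A_n; here n = 1, so the Dynkin diagram is a chain of 1 nodes with single edges (A_1). Hence the type is A_1.

A_1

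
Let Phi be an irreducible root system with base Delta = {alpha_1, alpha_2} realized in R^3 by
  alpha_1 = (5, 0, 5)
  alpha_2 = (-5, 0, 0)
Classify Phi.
type B_2

Compute the Cartan integers a_ij = 2(alpha_i, alpha_j)/(alpha_j, alpha_j); the resulting 2x2 Cartan matrix is
[[2, -2], [-1, 2]].
The roots have two lengths (squared-length ratio 2:1); the short ones are alpha_{2}. The associated Dynkin diagram is a chain of 2 nodes with a double edge at one end; the terminal node there is the unique short simple root (B_2), so the type is B_2 (the algebra so(5)).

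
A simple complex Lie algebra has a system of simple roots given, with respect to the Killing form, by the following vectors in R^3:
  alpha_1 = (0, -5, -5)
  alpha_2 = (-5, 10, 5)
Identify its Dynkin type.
Compute the Cartan integers a_ij = 2(alpha_i, alpha_j)/(alpha_j, alpha_j); the resulting 2x2 Cartan matrix is
[[2, -1], [-3, 2]].
The roots have two lengths (squared-length ratio 3:1); the short ones are alpha_{1}. The associated Dynkin diagram is two nodes joined by a triple edge (G_2), so the type is G_2.

G_2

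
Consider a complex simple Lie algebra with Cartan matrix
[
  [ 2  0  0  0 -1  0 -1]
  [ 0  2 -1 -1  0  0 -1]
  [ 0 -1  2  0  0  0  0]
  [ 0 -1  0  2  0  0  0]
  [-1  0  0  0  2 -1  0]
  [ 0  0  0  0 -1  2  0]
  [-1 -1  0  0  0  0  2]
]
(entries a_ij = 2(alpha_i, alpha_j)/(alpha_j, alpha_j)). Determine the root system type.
D_7 (so(14))

The matrix has rank 7 with 2's on the diagonal. Reading the off-diagonal entries as Dynkin edges (a single edge where a_ij = a_ji = -1; a double or triple edge where a_ij * a_ji = 2 or 3), the diagram is a chain of 5 nodes with a fork of two nodes at one end (D_7). One simple-root ordering that puts it in standard form is (alpha_6, alpha_5, alpha_1, alpha_7, alpha_2, alpha_4, alpha_3). So the algebra is type D_7, i.e. so(14).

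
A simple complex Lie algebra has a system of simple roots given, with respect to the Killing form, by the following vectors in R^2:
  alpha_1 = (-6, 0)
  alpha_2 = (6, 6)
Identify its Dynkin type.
Compute the Cartan integers a_ij = 2(alpha_i, alpha_j)/(alpha_j, alpha_j); the resulting 2x2 Cartan matrix is
[[2, -1], [-2, 2]].
The roots have two lengths (squared-length ratio 2:1); the short ones are alpha_{1}. The associated Dynkin diagram is a chain of 2 nodes with a double edge at one end; the terminal node there is the unique short simple root (B_2), so the type is B_2 (the algebra so(5)).

B_2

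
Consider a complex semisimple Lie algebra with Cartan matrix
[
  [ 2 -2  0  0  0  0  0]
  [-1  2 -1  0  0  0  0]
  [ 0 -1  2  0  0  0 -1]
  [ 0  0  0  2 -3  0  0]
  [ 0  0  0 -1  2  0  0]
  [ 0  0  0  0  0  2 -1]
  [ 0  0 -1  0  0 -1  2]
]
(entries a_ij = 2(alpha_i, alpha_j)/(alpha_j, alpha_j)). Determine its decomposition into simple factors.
C5 ⊕ G2

The diagram associated to this matrix has two connected components: the simple roots {alpha_1, alpha_2, alpha_3, alpha_6, alpha_7} form a chain of 5 nodes with a double edge at one end; the terminal node there is the unique long simple root (C_5), and {alpha_4, alpha_5} form two nodes joined by a triple edge (G_2). A semisimple Lie algebra decomposes uniquely as the direct sum of simple ideals, one per connected component of its Dynkin diagram, so g ≅ C_5 ⊕ G_2 (dimension 55 + 14 = 69).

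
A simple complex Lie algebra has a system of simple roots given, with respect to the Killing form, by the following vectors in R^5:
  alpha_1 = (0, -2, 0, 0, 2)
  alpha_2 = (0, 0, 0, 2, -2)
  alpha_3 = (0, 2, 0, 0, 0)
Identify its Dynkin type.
B_3 (so(7))

Compute the Cartan integers a_ij = 2(alpha_i, alpha_j)/(alpha_j, alpha_j); the resulting 3x3 Cartan matrix is
[[2, -1, -2], [-1, 2, 0], [-1, 0, 2]].
The roots have two lengths (squared-length ratio 2:1); the short ones are alpha_{3}. The associated Dynkin diagram is a chain of 3 nodes with a double edge at one end; the terminal node there is the unique short simple root (B_3), so the type is B_3 (the algebra so(7)).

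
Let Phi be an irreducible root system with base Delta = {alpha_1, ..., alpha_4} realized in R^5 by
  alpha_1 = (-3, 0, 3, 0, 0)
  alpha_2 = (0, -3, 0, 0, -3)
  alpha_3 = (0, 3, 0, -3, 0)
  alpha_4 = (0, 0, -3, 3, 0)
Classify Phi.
Compute the Cartan integers a_ij = 2(alpha_i, alpha_j)/(alpha_j, alpha_j); the resulting 4x4 Cartan matrix is
[[2, 0, 0, -1], [0, 2, -1, 0], [0, -1, 2, -1], [-1, 0, -1, 2]].
All simple roots have the same length, so the diagram is simply laced. The associated Dynkin diagram is a chain of 4 nodes with single edges (A_4), so the type is A_4 (the algebra sl(5)).

A_4 (sl(5))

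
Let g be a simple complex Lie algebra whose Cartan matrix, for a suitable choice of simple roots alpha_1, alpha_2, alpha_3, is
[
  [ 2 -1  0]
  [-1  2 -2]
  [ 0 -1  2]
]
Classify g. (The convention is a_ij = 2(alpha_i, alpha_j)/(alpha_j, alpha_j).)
The matrix has rank 3 with 2's on the diagonal. Reading the off-diagonal entries as Dynkin edges (a single edge where a_ij = a_ji = -1; a double or triple edge where a_ij * a_ji = 2 or 3), the diagram is a chain of 3 nodes with a double edge at one end; the terminal node there is the unique short simple root (B_3). One simple-root ordering that puts it in standard form is (alpha_1, alpha_2, alpha_3). So the algebra is type B_3, i.e. so(7).

type B_3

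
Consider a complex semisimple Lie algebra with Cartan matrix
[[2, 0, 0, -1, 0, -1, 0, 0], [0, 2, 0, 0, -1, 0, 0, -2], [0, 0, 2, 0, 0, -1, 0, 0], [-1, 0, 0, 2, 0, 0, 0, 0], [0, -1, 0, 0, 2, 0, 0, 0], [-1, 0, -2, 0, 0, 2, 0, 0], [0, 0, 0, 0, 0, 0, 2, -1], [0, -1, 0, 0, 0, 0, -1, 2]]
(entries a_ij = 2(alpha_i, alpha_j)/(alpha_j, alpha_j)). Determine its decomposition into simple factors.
The diagram associated to this matrix has two connected components: the simple roots {alpha_1, alpha_3, alpha_4, alpha_6} form a chain of 4 nodes with a double edge at one end; the terminal node there is the unique short simple root (B_4), and {alpha_2, alpha_5, alpha_7, alpha_8} form a chain of 4 nodes with a double edge between the middle two (F_4). A semisimple Lie algebra decomposes uniquely as the direct sum of simple ideals, one per connected component of its Dynkin diagram, so g ≅ B_4 ⊕ F_4 (dimension 36 + 52 = 88).

B_4 (so(9)) ⊕ F_4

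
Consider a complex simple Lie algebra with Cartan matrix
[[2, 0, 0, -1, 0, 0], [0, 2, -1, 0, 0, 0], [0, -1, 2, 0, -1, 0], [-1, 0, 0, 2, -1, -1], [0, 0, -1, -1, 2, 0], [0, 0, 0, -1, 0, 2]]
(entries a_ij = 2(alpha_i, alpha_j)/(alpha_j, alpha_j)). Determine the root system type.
The matrix has rank 6 with 2's on the diagonal. Reading the off-diagonal entries as Dynkin edges (a single edge where a_ij = a_ji = -1; a double or triple edge where a_ij * a_ji = 2 or 3), the diagram is a chain of 4 nodes with a fork of two nodes at one end (D_6). One simple-root ordering that puts it in standard form is (alpha_2, alpha_3, alpha_5, alpha_4, alpha_6, alpha_1). So the algebra is type D_6, i.e. so(12).

D_6 (so(12))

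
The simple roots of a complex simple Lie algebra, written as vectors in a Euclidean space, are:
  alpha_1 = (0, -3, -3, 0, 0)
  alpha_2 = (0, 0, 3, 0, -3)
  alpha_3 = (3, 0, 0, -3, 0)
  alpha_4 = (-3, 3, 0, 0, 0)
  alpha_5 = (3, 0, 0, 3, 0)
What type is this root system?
Compute the Cartan integers a_ij = 2(alpha_i, alpha_j)/(alpha_j, alpha_j); the resulting 5x5 Cartan matrix is
[[2, -1, 0, -1, 0], [-1, 2, 0, 0, 0], [0, 0, 2, -1, 0], [-1, 0, -1, 2, -1], [0, 0, 0, -1, 2]].
All simple roots have the same length, so the diagram is simply laced. The associated Dynkin diagram is a chain of 3 nodes with a fork of two nodes at one end (D_5), so the type is D_5 (the algebra so(10)).

D_5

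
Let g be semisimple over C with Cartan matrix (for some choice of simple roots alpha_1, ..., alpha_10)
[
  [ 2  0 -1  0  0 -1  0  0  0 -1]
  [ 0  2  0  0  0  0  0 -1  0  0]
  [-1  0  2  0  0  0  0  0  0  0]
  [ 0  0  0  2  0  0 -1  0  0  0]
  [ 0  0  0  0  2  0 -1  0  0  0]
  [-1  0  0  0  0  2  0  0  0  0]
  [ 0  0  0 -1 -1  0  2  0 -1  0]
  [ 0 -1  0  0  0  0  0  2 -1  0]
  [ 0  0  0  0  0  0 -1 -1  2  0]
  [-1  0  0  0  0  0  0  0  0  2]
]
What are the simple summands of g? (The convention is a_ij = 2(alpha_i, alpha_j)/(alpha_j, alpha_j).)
type D_4 ⊕ type D_6

The diagram associated to this matrix has two connected components: the simple roots {alpha_1, alpha_3, alpha_6, alpha_10} form a chain of 2 nodes with a fork of two nodes at one end (D_4), and {alpha_2, alpha_4, alpha_5, alpha_7, alpha_8, alpha_9} form a chain of 4 nodes with a fork of two nodes at one end (D_6). A semisimple Lie algebra decomposes uniquely as the direct sum of simple ideals, one per connected component of its Dynkin diagram, so g ≅ D_4 ⊕ D_6 (dimension 28 + 66 = 94).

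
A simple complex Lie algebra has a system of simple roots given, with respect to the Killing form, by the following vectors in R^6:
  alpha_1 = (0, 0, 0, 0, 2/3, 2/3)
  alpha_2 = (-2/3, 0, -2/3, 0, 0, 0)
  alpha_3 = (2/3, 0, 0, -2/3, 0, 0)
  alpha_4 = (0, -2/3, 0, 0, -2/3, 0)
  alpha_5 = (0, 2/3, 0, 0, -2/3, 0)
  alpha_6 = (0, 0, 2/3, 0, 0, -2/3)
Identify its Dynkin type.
type D_6

Compute the Cartan integers a_ij = 2(alpha_i, alpha_j)/(alpha_j, alpha_j); the resulting 6x6 Cartan matrix is
[[2, 0, 0, -1, -1, -1], [0, 2, -1, 0, 0, -1], [0, -1, 2, 0, 0, 0], [-1, 0, 0, 2, 0, 0], [-1, 0, 0, 0, 2, 0], [-1, -1, 0, 0, 0, 2]].
All simple roots have the same length, so the diagram is simply laced. The associated Dynkin diagram is a chain of 4 nodes with a fork of two nodes at one end (D_6), so the type is D_6 (the algebra so(12)).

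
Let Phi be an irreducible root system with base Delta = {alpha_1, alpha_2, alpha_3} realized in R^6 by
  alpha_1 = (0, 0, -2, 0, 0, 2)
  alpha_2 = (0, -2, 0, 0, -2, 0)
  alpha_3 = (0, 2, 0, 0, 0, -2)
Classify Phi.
Compute the Cartan integers a_ij = 2(alpha_i, alpha_j)/(alpha_j, alpha_j); the resulting 3x3 Cartan matrix is
[[2, 0, -1], [0, 2, -1], [-1, -1, 2]].
All simple roots have the same length, so the diagram is simply laced. The associated Dynkin diagram is a chain of 3 nodes with single edges (A_3), so the type is A_3 (the algebra sl(4)).

A_3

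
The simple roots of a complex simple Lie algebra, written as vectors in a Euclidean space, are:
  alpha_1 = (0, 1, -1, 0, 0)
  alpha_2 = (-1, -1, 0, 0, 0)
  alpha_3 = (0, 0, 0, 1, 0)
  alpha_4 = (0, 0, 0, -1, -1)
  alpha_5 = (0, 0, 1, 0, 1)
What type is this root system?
Compute the Cartan integers a_ij = 2(alpha_i, alpha_j)/(alpha_j, alpha_j); the resulting 5x5 Cartan matrix is
[[2, -1, 0, 0, -1], [-1, 2, 0, 0, 0], [0, 0, 2, -1, 0], [0, 0, -2, 2, -1], [-1, 0, 0, -1, 2]].
The roots have two lengths (squared-length ratio 2:1); the short ones are alpha_{3}. The associated Dynkin diagram is a chain of 5 nodes with a double edge at one end; the terminal node there is the unique short simple root (B_5), so the type is B_5 (the algebra so(11)).

B_5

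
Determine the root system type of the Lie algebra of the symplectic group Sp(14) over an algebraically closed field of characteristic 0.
This is sp(14), which has dimension 14(14+1)/2 = 105 and rank 14/2 = 7. In the classification of classical Lie algebras, the symplectic algebra sp(2n) has type C_n; here n = 7, so the Dynkin diagram is a chain of 7 nodes with a double edge at one end; the terminal node there is the unique long simple root (C_7). Hence the type is C_7.

C7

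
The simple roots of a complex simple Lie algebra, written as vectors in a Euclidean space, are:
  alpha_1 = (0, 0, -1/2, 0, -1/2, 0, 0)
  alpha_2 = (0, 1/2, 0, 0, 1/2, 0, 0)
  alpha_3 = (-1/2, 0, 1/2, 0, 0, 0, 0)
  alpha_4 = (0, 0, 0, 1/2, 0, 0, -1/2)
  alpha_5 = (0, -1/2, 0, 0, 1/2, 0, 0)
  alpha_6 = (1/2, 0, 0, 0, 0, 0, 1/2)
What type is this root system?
D_6

Compute the Cartan integers a_ij = 2(alpha_i, alpha_j)/(alpha_j, alpha_j); the resulting 6x6 Cartan matrix is
[[2, -1, -1, 0, -1, 0], [-1, 2, 0, 0, 0, 0], [-1, 0, 2, 0, 0, -1], [0, 0, 0, 2, 0, -1], [-1, 0, 0, 0, 2, 0], [0, 0, -1, -1, 0, 2]].
All simple roots have the same length, so the diagram is simply laced. The associated Dynkin diagram is a chain of 4 nodes with a fork of two nodes at one end (D_6), so the type is D_6 (the algebra so(12)).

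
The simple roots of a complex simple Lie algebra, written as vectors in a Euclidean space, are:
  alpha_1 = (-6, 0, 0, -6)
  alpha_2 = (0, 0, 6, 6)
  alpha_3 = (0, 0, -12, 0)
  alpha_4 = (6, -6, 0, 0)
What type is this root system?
Compute the Cartan integers a_ij = 2(alpha_i, alpha_j)/(alpha_j, alpha_j); the resulting 4x4 Cartan matrix is
[[2, -1, 0, -1], [-1, 2, -1, 0], [0, -2, 2, 0], [-1, 0, 0, 2]].
The roots have two lengths (squared-length ratio 2:1); the short ones are alpha_{1,2,4}. The associated Dynkin diagram is a chain of 4 nodes with a double edge at one end; the terminal node there is the unique long simple root (C_4), so the type is C_4 (the algebra sp(8)).

C4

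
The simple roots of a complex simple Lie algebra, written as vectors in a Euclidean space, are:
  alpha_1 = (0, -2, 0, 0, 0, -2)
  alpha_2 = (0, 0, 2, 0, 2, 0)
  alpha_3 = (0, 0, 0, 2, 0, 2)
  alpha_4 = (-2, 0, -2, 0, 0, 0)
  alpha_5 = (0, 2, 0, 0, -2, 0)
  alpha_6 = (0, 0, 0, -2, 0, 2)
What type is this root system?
D_6 (so(12))

Compute the Cartan integers a_ij = 2(alpha_i, alpha_j)/(alpha_j, alpha_j); the resulting 6x6 Cartan matrix is
[[2, 0, -1, 0, -1, -1], [0, 2, 0, -1, -1, 0], [-1, 0, 2, 0, 0, 0], [0, -1, 0, 2, 0, 0], [-1, -1, 0, 0, 2, 0], [-1, 0, 0, 0, 0, 2]].
All simple roots have the same length, so the diagram is simply laced. The associated Dynkin diagram is a chain of 4 nodes with a fork of two nodes at one end (D_6), so the type is D_6 (the algebra so(12)).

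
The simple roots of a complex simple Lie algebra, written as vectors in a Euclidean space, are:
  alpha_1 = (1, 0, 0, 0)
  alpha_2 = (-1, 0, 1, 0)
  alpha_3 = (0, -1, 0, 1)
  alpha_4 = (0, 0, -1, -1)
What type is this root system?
B_4 (so(9))

Compute the Cartan integers a_ij = 2(alpha_i, alpha_j)/(alpha_j, alpha_j); the resulting 4x4 Cartan matrix is
[[2, -1, 0, 0], [-2, 2, 0, -1], [0, 0, 2, -1], [0, -1, -1, 2]].
The roots have two lengths (squared-length ratio 2:1); the short ones are alpha_{1}. The associated Dynkin diagram is a chain of 4 nodes with a double edge at one end; the terminal node there is the unique short simple root (B_4), so the type is B_4 (the algebra so(9)).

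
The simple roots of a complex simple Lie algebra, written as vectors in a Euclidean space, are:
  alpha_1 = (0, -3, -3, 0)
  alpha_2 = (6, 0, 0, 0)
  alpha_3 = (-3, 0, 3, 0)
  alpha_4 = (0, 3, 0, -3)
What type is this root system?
C4

Compute the Cartan integers a_ij = 2(alpha_i, alpha_j)/(alpha_j, alpha_j); the resulting 4x4 Cartan matrix is
[[2, 0, -1, -1], [0, 2, -2, 0], [-1, -1, 2, 0], [-1, 0, 0, 2]].
The roots have two lengths (squared-length ratio 2:1); the short ones are alpha_{1,3,4}. The associated Dynkin diagram is a chain of 4 nodes with a double edge at one end; the terminal node there is the unique long simple root (C_4), so the type is C_4 (the algebra sp(8)).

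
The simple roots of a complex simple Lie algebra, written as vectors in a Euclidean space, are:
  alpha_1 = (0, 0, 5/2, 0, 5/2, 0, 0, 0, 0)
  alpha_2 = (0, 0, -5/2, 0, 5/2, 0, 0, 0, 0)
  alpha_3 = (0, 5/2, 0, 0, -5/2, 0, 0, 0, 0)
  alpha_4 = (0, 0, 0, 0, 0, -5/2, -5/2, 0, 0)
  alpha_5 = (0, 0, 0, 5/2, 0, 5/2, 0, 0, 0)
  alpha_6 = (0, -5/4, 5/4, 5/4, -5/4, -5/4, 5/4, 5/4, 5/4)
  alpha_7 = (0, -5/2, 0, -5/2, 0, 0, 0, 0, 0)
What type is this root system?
E_7

Compute the Cartan integers a_ij = 2(alpha_i, alpha_j)/(alpha_j, alpha_j); the resulting 7x7 Cartan matrix is
[[2, 0, -1, 0, 0, 0, 0], [0, 2, -1, 0, 0, -1, 0], [-1, -1, 2, 0, 0, 0, -1], [0, 0, 0, 2, -1, 0, 0], [0, 0, 0, -1, 2, 0, -1], [0, -1, 0, 0, 0, 2, 0], [0, 0, -1, 0, -1, 0, 2]].
All simple roots have the same length, so the diagram is simply laced. The associated Dynkin diagram is a chain of 6 nodes with one extra node attached to the third node from one end (E_7), so the type is E_7.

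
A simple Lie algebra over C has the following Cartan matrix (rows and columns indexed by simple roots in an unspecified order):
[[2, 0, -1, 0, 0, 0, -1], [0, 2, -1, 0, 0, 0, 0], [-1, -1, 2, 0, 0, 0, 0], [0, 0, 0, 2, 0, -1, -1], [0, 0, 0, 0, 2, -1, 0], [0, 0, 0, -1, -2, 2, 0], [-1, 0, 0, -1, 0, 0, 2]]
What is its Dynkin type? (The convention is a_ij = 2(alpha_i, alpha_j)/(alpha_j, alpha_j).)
B_7 (so(15))

The matrix has rank 7 with 2's on the diagonal. Reading the off-diagonal entries as Dynkin edges (a single edge where a_ij = a_ji = -1; a double or triple edge where a_ij * a_ji = 2 or 3), the diagram is a chain of 7 nodes with a double edge at one end; the terminal node there is the unique short simple root (B_7). One simple-root ordering that puts it in standard form is (alpha_2, alpha_3, alpha_1, alpha_7, alpha_4, alpha_6, alpha_5). So the algebra is type B_7, i.e. so(15).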